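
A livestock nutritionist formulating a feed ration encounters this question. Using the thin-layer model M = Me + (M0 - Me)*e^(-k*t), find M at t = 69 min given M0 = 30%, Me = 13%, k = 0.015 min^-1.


M = Me + (M0 - Me) * e^(-k*t)
  = 13 + (30 - 13) * e^(-0.015*69)
  = 13 + 17 * e^(-1.035)
  = 13 + 17 * 0.35523
  = 13 + 6.0388
  = 19.04%


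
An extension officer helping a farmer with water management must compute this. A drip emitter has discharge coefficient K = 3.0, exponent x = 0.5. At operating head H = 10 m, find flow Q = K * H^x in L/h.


Q = K * H^x
  = 3.0 * 10^0.5
  = 3.0 * 3.1623
  = 9.49 L/h


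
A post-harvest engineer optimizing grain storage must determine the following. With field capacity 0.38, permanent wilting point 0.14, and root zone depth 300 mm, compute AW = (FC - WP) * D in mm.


AW = (FC - WP) * D
   = (0.38 - 0.14) * 300
   = 0.24 * 300
   = 72 mm


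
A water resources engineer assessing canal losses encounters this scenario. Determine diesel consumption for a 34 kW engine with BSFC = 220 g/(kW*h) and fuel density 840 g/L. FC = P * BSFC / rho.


FC = P * BSFC / rho_fuel
   = 34 * 220 / 840
   = 7480 / 840
   = 8.90 L/h


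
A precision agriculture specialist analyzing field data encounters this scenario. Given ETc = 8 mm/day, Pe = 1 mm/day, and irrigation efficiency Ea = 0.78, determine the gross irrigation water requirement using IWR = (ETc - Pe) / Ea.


IWR = (ETc - Pe) / Ea
    = (8 - 1) / 0.78
    = 7 / 0.78
    = 8.97 mm/day


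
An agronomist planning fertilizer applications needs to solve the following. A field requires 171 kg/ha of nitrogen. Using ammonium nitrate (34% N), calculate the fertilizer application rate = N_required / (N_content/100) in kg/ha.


Rate = N_required / (N_content / 100)
     = 171 / (34 / 100)
     = 171 / 0.34
     = 502.94 kg/ha


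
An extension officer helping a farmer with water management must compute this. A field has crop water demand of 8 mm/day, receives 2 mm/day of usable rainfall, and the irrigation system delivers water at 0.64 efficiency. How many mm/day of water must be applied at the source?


IWR = (ETc - Pe) / Ea
    = (8 - 2) / 0.64
    = 6 / 0.64
    = 9.38 mm/day


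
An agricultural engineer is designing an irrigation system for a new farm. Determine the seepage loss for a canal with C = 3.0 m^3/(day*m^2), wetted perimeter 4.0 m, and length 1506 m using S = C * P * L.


S = C * P * L
  = 3.0 * 4.0 * 1506
  = 18072 m^3/day


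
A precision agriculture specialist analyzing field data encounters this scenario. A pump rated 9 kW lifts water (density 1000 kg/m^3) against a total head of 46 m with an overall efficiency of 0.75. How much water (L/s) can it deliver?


Q = (P * 1000 * eta) / (rho * g * H)
  = (9 * 1000 * 0.75) / (1000 * 9.81 * 46)
  = 6750 / 451260
  = 0.01496 m^3/s = 14.96 L/s


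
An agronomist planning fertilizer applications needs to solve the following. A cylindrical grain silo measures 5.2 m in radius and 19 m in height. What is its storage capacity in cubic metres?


V = pi * r^2 * h
  = pi * 5.2^2 * 19
  = pi * 27.04 * 19
  = 1614.02 m^3


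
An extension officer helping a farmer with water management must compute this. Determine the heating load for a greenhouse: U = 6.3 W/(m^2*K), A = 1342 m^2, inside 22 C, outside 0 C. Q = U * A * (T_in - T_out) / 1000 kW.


dT = 22 - (0) = 22 K
Q = U * A * dT
  = 6.3 * 1342 * 22
  = 186001.20 W = 186.00 kW


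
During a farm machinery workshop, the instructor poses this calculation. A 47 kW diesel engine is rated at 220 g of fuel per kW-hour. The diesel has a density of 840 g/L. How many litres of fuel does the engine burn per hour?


FC = P * BSFC / rho_fuel
   = 47 * 220 / 840
   = 10340 / 840
   = 12.31 L/h


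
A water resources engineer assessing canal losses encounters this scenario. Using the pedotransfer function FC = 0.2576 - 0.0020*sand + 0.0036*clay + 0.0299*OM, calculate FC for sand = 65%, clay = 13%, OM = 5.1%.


FC = 0.2576 - 0.0020*65 + 0.0036*13 + 0.0299*5.1
   = 0.2576 - 0.1300 + 0.0468 + 0.1525
   = 0.3269


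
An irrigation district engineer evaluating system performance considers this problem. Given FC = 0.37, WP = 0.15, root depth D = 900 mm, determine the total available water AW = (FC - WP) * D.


AW = (FC - WP) * D
   = (0.37 - 0.15) * 900
   = 0.22 * 900
   = 198 mm


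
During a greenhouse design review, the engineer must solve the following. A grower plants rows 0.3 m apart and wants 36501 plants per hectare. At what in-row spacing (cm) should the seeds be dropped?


spacing = 10000 / (row_sp * density)
        = 10000 / (0.3 * 36501)
        = 10000 / 10950.30
        = 0.91322 m = 91.32 cm


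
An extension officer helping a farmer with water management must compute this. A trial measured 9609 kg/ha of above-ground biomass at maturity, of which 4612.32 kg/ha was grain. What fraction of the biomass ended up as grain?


HI = grain_yield / biomass
   = 4612.32 / 9609
   = 0.48


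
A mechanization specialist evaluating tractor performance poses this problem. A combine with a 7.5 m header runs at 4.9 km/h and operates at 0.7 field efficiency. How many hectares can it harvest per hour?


C = w * v * eta_f / 10
  = 7.5 * 4.9 * 0.7 / 10
  = 25.73 / 10
  = 2.57 ha/h


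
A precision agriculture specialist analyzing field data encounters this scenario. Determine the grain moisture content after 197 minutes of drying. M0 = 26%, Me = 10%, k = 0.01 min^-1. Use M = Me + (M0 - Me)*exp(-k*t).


M = Me + (M0 - Me) * e^(-k*t)
  = 10 + (26 - 10) * e^(-0.01*197)
  = 10 + 16 * e^(-1.970)
  = 10 + 16 * 0.13946
  = 10 + 2.2313
  = 12.23%


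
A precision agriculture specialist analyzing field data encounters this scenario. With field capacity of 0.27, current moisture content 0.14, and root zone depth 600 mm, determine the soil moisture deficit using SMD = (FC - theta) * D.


SMD = (FC - theta) * D
    = (0.27 - 0.14) * 600
    = 0.130 * 600
    = 78 mm


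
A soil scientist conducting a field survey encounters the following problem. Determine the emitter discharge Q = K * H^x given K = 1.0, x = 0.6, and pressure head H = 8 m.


Q = K * H^x
  = 1.0 * 8^0.6
  = 1.0 * 3.4822
  = 3.48 L/h


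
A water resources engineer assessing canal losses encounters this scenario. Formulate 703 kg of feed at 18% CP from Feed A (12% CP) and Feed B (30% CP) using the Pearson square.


parts_A = CP_b - target = 30 - 18 = 12
parts_B = target - CP_a = 18 - 12 = 6
total_parts = 12 + 6 = 18
Feed A = 703 * 12 / 18 = 468.67 kg
Feed B = 703 * 6 / 18 = 234.33 kg

468.67 kg


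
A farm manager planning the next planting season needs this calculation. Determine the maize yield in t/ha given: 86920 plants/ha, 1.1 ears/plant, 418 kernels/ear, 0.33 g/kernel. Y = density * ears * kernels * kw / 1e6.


Y = density * ears * kernels * kw
  = 86920 * 1.1 * 418 * 0.33 g/ha
  = 13188719.28 g/ha
  = 13188.72 kg/ha = 13.19 t/ha


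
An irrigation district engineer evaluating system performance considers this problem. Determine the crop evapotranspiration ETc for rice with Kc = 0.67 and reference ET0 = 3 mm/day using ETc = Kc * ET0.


ETc = Kc * ET0
    = 0.67 * 3
    = 2.01 mm/day


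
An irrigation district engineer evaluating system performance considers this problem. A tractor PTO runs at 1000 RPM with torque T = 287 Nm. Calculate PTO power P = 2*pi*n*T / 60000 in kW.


P = 2*pi*n*T / 60000
  = 2*pi * 1000 * 287 / 60000
  = 1803274.18 / 60000
  = 30.05 kW


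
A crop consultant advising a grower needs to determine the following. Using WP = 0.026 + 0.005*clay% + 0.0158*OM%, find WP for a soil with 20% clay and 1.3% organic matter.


WP = 0.026 + 0.005*20 + 0.0158*1.3
   = 0.026 + 0.1000 + 0.0205
   = 0.1465


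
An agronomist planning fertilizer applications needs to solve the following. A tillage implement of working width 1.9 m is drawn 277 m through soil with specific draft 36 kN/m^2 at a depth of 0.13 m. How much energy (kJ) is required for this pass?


E = k * d * w * L
  = 36 * 0.13 * 1.9 * 277
  = 2463.08 kJ


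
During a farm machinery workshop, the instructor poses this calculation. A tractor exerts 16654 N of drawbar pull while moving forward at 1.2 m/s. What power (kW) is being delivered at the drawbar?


P = F * v / 1000
  = 16654 * 1.2 / 1000
  = 19984.80 / 1000
  = 19.98 kW


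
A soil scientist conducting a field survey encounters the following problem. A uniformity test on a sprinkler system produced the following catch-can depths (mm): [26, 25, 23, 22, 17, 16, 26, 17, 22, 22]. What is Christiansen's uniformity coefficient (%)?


xbar = 216 / 10 = 21.600
sum|xi - xbar| = 29.600
CU = 100 * (1 - 29.600 / (10 * 21.600))
   = 100 * (1 - 0.1370)
   = 86.30%


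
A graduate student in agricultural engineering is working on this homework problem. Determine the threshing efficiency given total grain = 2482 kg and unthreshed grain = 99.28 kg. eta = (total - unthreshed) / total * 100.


eta = (total - unthreshed) / total * 100
    = (2482 - 99.28) / 2482 * 100
    = 2382.72 / 2482 * 100
    = 96%


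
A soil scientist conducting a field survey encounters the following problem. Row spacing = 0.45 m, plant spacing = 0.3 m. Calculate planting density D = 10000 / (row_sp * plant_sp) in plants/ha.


D = 10000 / (row_sp * plant_sp)
  = 10000 / (0.45 * 0.3)
  = 10000 / 0.1350
  = 74074.07 plants/ha


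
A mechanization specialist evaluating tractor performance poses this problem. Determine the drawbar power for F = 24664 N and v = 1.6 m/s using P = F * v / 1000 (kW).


P = F * v / 1000
  = 24664 * 1.6 / 1000
  = 39462.40 / 1000
  = 39.46 kW


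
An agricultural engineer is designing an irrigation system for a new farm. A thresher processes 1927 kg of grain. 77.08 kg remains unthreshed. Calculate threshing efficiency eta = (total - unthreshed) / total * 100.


eta = (total - unthreshed) / total * 100
    = (1927 - 77.08) / 1927 * 100
    = 1849.92 / 1927 * 100
    = 96%


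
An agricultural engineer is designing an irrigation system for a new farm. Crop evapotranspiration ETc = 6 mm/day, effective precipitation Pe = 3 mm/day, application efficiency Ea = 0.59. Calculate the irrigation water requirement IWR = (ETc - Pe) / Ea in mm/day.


IWR = (ETc - Pe) / Ea
    = (6 - 3) / 0.59
    = 3 / 0.59
    = 5.08 mm/day


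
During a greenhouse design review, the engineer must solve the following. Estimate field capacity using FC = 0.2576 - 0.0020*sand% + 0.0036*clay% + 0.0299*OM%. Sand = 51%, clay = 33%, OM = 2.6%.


FC = 0.2576 - 0.0020*51 + 0.0036*33 + 0.0299*2.6
   = 0.2576 - 0.1020 + 0.1188 + 0.0777
   = 0.3521


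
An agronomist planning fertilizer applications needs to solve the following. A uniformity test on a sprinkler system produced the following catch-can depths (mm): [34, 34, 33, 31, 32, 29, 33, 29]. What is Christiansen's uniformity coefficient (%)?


xbar = 255 / 8 = 31.875
sum|xi - xbar| = 13.250
CU = 100 * (1 - 13.250 / (8 * 31.875))
   = 100 * (1 - 0.0520)
   = 94.80%


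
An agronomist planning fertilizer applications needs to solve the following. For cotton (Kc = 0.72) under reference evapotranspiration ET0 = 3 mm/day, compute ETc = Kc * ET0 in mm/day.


ETc = Kc * ET0
    = 0.72 * 3
    = 2.16 mm/day


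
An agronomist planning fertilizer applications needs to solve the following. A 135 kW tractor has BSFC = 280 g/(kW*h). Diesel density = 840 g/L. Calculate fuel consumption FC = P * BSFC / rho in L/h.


FC = P * BSFC / rho_fuel
   = 135 * 280 / 840
   = 37800 / 840
   = 45 L/h


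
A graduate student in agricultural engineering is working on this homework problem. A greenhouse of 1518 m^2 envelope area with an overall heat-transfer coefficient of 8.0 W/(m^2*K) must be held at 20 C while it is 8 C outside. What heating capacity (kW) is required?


dT = 20 - (8) = 12 K
Q = U * A * dT
  = 8.0 * 1518 * 12
  = 145728 W = 145.73 kW


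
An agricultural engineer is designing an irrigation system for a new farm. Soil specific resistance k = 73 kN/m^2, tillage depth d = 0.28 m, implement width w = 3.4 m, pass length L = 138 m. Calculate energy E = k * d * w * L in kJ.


E = k * d * w * L
  = 73 * 0.28 * 3.4 * 138
  = 9590.45 kJ


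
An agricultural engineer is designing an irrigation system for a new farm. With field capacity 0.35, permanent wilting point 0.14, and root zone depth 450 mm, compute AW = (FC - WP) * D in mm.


AW = (FC - WP) * D
   = (0.35 - 0.14) * 450
   = 0.21 * 450
   = 94.50 mm


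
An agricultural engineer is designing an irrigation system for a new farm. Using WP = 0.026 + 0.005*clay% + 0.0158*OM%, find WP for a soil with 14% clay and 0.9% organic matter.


WP = 0.026 + 0.005*14 + 0.0158*0.9
   = 0.026 + 0.0700 + 0.0142
   = 0.1102


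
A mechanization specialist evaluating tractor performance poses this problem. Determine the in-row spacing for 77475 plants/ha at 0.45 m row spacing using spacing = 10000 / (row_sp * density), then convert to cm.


spacing = 10000 / (row_sp * density)
        = 10000 / (0.45 * 77475)
        = 10000 / 34863.75
        = 0.28683 m = 28.68 cm


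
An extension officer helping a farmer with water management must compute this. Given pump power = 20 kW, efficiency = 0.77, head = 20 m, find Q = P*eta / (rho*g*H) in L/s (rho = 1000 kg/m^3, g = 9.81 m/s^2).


Q = (P * 1000 * eta) / (rho * g * H)
  = (20 * 1000 * 0.77) / (1000 * 9.81 * 20)
  = 15400 / 196200
  = 0.07849 m^3/s = 78.49 L/s


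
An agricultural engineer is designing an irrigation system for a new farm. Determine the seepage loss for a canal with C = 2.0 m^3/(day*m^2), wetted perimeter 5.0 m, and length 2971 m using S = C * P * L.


S = C * P * L
  = 2.0 * 5.0 * 2971
  = 29710 m^3/day


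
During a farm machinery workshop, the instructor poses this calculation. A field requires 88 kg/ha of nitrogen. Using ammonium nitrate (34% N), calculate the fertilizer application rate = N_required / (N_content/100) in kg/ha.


Rate = N_required / (N_content / 100)
     = 88 / (34 / 100)
     = 88 / 0.34
     = 258.82 kg/ha


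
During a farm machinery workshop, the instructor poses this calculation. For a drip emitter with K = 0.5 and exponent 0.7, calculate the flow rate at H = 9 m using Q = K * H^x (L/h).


Q = K * H^x
  = 0.5 * 9^0.7
  = 0.5 * 4.6555
  = 2.33 L/h


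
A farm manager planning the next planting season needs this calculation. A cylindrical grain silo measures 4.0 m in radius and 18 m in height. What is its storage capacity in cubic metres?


V = pi * r^2 * h
  = pi * 4.0^2 * 18
  = pi * 16 * 18
  = 904.78 m^3


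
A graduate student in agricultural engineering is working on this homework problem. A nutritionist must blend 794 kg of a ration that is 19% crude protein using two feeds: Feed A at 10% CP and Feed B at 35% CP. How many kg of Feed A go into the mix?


parts_A = CP_b - target = 35 - 19 = 16
parts_B = target - CP_a = 19 - 10 = 9
total_parts = 16 + 9 = 25
Feed A = 794 * 16 / 25 = 508.16 kg
Feed B = 794 * 9 / 25 = 285.84 kg

508.16 kg


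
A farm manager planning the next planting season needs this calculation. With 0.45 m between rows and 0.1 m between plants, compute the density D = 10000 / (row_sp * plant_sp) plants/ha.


D = 10000 / (row_sp * plant_sp)
  = 10000 / (0.45 * 0.1)
  = 10000 / 0.0450
  = 222222.22 plants/ha


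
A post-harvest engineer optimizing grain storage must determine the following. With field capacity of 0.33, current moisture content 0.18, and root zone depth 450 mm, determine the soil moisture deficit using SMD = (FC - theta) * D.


SMD = (FC - theta) * D
    = (0.33 - 0.18) * 450
    = 0.150 * 450
    = 67.50 mm


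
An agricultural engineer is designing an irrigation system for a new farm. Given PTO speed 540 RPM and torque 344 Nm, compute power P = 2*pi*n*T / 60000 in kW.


P = 2*pi*n*T / 60000
  = 2*pi * 540 * 344 / 60000
  = 1167164.50 / 60000
  = 19.45 kW


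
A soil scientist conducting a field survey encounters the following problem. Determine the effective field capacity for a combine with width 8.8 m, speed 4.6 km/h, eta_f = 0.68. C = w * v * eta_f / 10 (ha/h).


C = w * v * eta_f / 10
  = 8.8 * 4.6 * 0.68 / 10
  = 27.53 / 10
  = 2.75 ha/h


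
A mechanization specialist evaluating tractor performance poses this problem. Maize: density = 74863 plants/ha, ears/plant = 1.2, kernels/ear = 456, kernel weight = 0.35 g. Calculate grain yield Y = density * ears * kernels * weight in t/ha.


Y = density * ears * kernels * kw
  = 74863 * 1.2 * 456 * 0.35 g/ha
  = 14337761.76 g/ha
  = 14337.76 kg/ha = 14.34 t/ha


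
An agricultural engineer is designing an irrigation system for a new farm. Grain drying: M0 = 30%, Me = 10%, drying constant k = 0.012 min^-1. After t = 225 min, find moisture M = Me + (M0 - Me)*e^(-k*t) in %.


M = Me + (M0 - Me) * e^(-k*t)
  = 10 + (30 - 10) * e^(-0.012*225)
  = 10 + 20 * e^(-2.700)
  = 10 + 20 * 0.06721
  = 10 + 1.3441
  = 11.34%


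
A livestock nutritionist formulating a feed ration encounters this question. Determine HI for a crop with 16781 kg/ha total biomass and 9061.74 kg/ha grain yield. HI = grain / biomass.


HI = grain_yield / biomass
   = 9061.74 / 16781
   = 0.54


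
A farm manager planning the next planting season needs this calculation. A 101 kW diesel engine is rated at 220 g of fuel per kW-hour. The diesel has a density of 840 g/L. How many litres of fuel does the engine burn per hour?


FC = P * BSFC / rho_fuel
   = 101 * 220 / 840
   = 22220 / 840
   = 26.45 L/h


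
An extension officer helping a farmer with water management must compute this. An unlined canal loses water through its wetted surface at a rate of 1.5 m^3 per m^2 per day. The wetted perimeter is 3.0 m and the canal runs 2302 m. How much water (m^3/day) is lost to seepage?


S = C * P * L
  = 1.5 * 3.0 * 2302
  = 10359 m^3/day


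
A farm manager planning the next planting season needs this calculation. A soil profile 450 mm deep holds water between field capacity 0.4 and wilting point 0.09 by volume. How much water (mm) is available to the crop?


AW = (FC - WP) * D
   = (0.4 - 0.09) * 450
   = 0.31 * 450
   = 139.50 mm


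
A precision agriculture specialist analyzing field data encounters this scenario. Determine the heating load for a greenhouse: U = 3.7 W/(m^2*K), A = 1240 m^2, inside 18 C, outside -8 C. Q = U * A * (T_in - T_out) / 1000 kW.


dT = 18 - (-8) = 26 K
Q = U * A * dT
  = 3.7 * 1240 * 26
  = 119288 W = 119.29 kW


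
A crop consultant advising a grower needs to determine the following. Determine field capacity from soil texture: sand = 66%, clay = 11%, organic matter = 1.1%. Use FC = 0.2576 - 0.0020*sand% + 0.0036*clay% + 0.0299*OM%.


FC = 0.2576 - 0.0020*66 + 0.0036*11 + 0.0299*1.1
   = 0.2576 - 0.1320 + 0.0396 + 0.0329
   = 0.1981


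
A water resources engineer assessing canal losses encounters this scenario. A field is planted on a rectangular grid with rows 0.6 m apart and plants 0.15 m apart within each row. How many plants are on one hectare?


D = 10000 / (row_sp * plant_sp)
  = 10000 / (0.6 * 0.15)
  = 10000 / 0.0900
  = 111111.11 plants/ha


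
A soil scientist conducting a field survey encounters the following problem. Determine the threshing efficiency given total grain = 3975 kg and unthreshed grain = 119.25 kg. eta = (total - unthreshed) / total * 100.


eta = (total - unthreshed) / total * 100
    = (3975 - 119.25) / 3975 * 100
    = 3855.75 / 3975 * 100
    = 97%


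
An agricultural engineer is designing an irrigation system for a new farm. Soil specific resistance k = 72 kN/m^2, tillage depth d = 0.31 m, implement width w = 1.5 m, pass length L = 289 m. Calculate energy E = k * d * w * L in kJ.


E = k * d * w * L
  = 72 * 0.31 * 1.5 * 289
  = 9675.72 kJ


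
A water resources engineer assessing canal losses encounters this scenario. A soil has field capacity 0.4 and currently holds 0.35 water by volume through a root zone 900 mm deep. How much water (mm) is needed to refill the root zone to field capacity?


SMD = (FC - theta) * D
    = (0.4 - 0.35) * 900
    = 0.050 * 900
    = 45 mm


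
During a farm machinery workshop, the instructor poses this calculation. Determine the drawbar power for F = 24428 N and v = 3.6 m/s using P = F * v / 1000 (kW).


P = F * v / 1000
  = 24428 * 3.6 / 1000
  = 87940.80 / 1000
  = 87.94 kW


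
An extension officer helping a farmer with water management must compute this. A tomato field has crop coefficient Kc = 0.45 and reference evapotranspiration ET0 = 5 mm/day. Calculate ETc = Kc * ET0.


ETc = Kc * ET0
    = 0.45 * 5
    = 2.25 mm/day


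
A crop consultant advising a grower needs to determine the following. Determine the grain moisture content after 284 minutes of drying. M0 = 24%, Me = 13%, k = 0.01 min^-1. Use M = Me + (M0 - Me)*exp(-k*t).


M = Me + (M0 - Me) * e^(-k*t)
  = 13 + (24 - 13) * e^(-0.01*284)
  = 13 + 11 * e^(-2.840)
  = 13 + 11 * 0.05843
  = 13 + 0.6427
  = 13.64%


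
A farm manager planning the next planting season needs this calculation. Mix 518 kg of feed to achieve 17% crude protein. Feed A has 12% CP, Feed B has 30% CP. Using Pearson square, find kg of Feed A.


parts_A = CP_b - target = 30 - 17 = 13
parts_B = target - CP_a = 17 - 12 = 5
total_parts = 13 + 5 = 18
Feed A = 518 * 13 / 18 = 374.11 kg
Feed B = 518 * 5 / 18 = 143.89 kg

374.11 kg


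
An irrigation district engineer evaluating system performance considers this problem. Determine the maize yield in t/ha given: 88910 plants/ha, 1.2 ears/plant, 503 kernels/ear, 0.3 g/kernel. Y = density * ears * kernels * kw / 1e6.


Y = density * ears * kernels * kw
  = 88910 * 1.2 * 503 * 0.3 g/ha
  = 16099822.80 g/ha
  = 16099.82 kg/ha = 16.10 t/ha


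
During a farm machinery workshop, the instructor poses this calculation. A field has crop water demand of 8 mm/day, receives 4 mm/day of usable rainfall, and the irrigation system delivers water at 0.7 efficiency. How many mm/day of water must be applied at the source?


IWR = (ETc - Pe) / Ea
    = (8 - 4) / 0.7
    = 4 / 0.7
    = 5.71 mm/day


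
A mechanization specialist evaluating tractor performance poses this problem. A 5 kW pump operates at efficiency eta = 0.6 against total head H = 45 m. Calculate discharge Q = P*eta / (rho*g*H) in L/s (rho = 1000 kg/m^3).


Q = (P * 1000 * eta) / (rho * g * H)
  = (5 * 1000 * 0.6) / (1000 * 9.81 * 45)
  = 3000 / 441450
  = 0.00680 m^3/s = 6.80 L/s


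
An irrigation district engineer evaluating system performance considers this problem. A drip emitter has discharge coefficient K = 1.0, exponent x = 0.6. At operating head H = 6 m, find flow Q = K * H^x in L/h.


Q = K * H^x
  = 1.0 * 6^0.6
  = 1.0 * 2.9302
  = 2.93 L/h


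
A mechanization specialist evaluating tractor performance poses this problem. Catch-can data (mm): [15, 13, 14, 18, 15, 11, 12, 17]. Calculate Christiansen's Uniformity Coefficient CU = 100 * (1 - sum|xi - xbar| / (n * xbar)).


xbar = 115 / 8 = 14.375
sum|xi - xbar| = 15
CU = 100 * (1 - 15 / (8 * 14.375))
   = 100 * (1 - 0.1304)
   = 86.96%


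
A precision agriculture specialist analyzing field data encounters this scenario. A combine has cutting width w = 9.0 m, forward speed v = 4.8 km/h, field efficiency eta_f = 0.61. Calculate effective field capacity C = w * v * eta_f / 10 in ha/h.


C = w * v * eta_f / 10
  = 9.0 * 4.8 * 0.61 / 10
  = 26.35 / 10
  = 2.64 ha/h


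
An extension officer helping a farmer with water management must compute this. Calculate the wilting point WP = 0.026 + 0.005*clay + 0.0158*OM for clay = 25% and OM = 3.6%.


WP = 0.026 + 0.005*25 + 0.0158*3.6
   = 0.026 + 0.1250 + 0.0569
   = 0.2079


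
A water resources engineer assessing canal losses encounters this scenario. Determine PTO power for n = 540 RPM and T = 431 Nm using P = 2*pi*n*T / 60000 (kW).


P = 2*pi*n*T / 60000
  = 2*pi * 540 * 431 / 60000
  = 1462348.55 / 60000
  = 24.37 kW


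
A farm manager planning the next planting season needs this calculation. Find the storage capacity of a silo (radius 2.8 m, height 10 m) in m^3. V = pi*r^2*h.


V = pi * r^2 * h
  = pi * 2.8^2 * 10
  = pi * 7.84 * 10
  = 246.30 m^3


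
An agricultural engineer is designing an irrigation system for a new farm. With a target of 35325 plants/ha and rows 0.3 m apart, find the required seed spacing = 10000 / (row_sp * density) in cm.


spacing = 10000 / (row_sp * density)
        = 10000 / (0.3 * 35325)
        = 10000 / 10597.50
        = 0.94362 m = 94.36 cm


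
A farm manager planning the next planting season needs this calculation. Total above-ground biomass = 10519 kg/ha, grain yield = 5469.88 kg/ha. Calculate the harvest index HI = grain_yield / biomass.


HI = grain_yield / biomass
   = 5469.88 / 10519
   = 0.52


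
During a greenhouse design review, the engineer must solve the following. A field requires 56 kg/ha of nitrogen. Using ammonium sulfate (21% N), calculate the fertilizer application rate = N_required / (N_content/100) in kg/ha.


Rate = N_required / (N_content / 100)
     = 56 / (21 / 100)
     = 56 / 0.21
     = 266.67 kg/ha


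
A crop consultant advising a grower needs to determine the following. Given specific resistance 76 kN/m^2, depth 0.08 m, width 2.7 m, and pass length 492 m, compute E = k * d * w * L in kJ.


E = k * d * w * L
  = 76 * 0.08 * 2.7 * 492
  = 8076.67 kJ


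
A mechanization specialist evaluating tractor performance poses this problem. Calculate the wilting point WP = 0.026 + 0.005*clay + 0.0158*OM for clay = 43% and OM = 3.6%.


WP = 0.026 + 0.005*43 + 0.0158*3.6
   = 0.026 + 0.2150 + 0.0569
   = 0.2979


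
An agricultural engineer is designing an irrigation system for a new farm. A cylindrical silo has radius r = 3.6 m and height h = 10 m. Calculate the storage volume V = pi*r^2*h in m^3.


V = pi * r^2 * h
  = pi * 3.6^2 * 10
  = pi * 12.96 * 10
  = 407.15 m^3


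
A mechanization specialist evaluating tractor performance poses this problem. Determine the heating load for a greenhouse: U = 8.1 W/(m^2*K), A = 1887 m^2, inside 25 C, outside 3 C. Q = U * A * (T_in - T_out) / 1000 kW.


dT = 25 - (3) = 22 K
Q = U * A * dT
  = 8.1 * 1887 * 22
  = 336263.40 W = 336.26 kW


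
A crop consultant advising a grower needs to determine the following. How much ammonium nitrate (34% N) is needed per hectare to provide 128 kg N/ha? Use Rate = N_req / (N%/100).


Rate = N_required / (N_content / 100)
     = 128 / (34 / 100)
     = 128 / 0.34
     = 376.47 kg/ha


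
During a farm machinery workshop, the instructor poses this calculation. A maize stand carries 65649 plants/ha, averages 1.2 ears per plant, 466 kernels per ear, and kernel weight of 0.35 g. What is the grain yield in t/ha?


Y = density * ears * kernels * kw
  = 65649 * 1.2 * 466 * 0.35 g/ha
  = 12848822.28 g/ha
  = 12848.82 kg/ha = 12.85 t/ha


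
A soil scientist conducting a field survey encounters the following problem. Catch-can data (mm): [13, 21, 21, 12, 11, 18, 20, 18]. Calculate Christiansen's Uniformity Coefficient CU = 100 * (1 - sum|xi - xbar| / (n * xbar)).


xbar = 134 / 8 = 16.750
sum|xi - xbar| = 28.500
CU = 100 * (1 - 28.500 / (8 * 16.750))
   = 100 * (1 - 0.2127)
   = 78.73%


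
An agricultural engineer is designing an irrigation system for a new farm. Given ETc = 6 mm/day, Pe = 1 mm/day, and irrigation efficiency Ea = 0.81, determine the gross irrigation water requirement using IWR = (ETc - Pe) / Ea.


IWR = (ETc - Pe) / Ea
    = (6 - 1) / 0.81
    = 5 / 0.81
    = 6.17 mm/day


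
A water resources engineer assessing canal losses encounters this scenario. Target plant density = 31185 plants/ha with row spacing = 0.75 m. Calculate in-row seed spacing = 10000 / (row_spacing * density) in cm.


spacing = 10000 / (row_sp * density)
        = 10000 / (0.75 * 31185)
        = 10000 / 23388.75
        = 0.42756 m = 42.76 cm


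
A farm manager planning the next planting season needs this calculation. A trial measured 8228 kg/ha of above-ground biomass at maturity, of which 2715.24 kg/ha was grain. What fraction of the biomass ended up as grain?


HI = grain_yield / biomass
   = 2715.24 / 8228
   = 0.33


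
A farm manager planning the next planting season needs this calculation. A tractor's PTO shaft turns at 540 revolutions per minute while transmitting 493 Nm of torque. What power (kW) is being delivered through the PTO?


P = 2*pi*n*T / 60000
  = 2*pi * 540 * 493 / 60000
  = 1672709.59 / 60000
  = 27.88 kW


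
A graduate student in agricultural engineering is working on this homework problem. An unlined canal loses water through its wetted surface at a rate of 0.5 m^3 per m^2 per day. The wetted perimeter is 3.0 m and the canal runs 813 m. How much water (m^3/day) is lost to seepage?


S = C * P * L
  = 0.5 * 3.0 * 813
  = 1219.50 m^3/day


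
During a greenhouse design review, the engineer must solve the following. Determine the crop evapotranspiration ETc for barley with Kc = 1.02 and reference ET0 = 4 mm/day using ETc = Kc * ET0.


ETc = Kc * ET0
    = 1.02 * 4
    = 4.08 mm/day


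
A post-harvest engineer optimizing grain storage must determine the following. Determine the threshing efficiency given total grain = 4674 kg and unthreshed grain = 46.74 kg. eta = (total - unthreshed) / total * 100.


eta = (total - unthreshed) / total * 100
    = (4674 - 46.74) / 4674 * 100
    = 4627.26 / 4674 * 100
    = 99%


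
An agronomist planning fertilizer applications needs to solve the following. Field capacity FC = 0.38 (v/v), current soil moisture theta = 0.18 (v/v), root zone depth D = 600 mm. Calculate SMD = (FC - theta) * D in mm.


SMD = (FC - theta) * D
    = (0.38 - 0.18) * 600
    = 0.200 * 600
    = 120 mm


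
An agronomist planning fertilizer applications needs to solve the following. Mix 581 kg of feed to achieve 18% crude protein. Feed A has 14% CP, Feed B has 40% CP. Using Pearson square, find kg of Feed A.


parts_A = CP_b - target = 40 - 18 = 22
parts_B = target - CP_a = 18 - 14 = 4
total_parts = 22 + 4 = 26
Feed A = 581 * 22 / 26 = 491.62 kg
Feed B = 581 * 4 / 26 = 89.38 kg

491.62 kg


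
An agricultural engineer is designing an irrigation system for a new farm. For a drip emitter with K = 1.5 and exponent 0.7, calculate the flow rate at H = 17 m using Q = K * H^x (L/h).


Q = K * H^x
  = 1.5 * 17^0.7
  = 1.5 * 7.2663
  = 10.90 L/h


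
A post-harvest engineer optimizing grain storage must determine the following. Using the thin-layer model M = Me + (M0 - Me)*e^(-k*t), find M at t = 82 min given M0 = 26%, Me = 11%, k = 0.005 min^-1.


M = Me + (M0 - Me) * e^(-k*t)
  = 11 + (26 - 11) * e^(-0.005*82)
  = 11 + 15 * e^(-0.410)
  = 11 + 15 * 0.66365
  = 11 + 9.9548
  = 20.95%


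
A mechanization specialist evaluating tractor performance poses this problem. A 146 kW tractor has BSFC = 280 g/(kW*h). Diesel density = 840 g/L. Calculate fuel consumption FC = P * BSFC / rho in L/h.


FC = P * BSFC / rho_fuel
   = 146 * 280 / 840
   = 40880 / 840
   = 48.67 L/h


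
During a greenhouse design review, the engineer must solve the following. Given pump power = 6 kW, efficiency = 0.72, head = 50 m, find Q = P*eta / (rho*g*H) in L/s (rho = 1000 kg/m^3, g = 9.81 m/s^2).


Q = (P * 1000 * eta) / (rho * g * H)
  = (6 * 1000 * 0.72) / (1000 * 9.81 * 50)
  = 4320 / 490500
  = 0.00881 m^3/s = 8.81 L/s


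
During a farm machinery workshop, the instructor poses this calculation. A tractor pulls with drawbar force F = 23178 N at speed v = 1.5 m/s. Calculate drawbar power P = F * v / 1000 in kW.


P = F * v / 1000
  = 23178 * 1.5 / 1000
  = 34767 / 1000
  = 34.77 kW


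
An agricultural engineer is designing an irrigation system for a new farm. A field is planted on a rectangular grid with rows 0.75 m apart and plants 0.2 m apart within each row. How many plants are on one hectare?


D = 10000 / (row_sp * plant_sp)
  = 10000 / (0.75 * 0.2)
  = 10000 / 0.1500
  = 66666.67 plants/ha


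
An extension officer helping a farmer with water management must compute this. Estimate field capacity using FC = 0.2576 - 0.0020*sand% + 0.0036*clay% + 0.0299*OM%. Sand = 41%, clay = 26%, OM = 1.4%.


FC = 0.2576 - 0.0020*41 + 0.0036*26 + 0.0299*1.4
   = 0.2576 - 0.0820 + 0.0936 + 0.0419
   = 0.3111


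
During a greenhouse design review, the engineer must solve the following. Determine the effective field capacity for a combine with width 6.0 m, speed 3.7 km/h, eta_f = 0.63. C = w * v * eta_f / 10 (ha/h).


C = w * v * eta_f / 10
  = 6.0 * 3.7 * 0.63 / 10
  = 13.99 / 10
  = 1.40 ha/h


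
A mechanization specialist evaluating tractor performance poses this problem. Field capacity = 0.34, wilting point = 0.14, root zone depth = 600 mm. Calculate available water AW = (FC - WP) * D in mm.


AW = (FC - WP) * D
   = (0.34 - 0.14) * 600
   = 0.20 * 600
   = 120 mm


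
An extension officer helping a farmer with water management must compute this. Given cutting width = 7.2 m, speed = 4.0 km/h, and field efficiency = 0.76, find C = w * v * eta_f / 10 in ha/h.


C = w * v * eta_f / 10
  = 7.2 * 4.0 * 0.76 / 10
  = 21.89 / 10
  = 2.19 ha/h


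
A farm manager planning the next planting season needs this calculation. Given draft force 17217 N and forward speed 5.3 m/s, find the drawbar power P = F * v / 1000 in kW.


P = F * v / 1000
  = 17217 * 5.3 / 1000
  = 91250.10 / 1000
  = 91.25 kW


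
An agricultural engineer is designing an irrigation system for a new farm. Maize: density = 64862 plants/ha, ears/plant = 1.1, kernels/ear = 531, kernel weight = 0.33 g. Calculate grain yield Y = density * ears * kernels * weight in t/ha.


Y = density * ears * kernels * kw
  = 64862 * 1.1 * 531 * 0.33 g/ha
  = 12502345.09 g/ha
  = 12502.35 kg/ha = 12.50 t/ha


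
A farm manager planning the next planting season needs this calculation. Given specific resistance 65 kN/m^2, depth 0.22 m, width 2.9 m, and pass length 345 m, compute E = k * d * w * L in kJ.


E = k * d * w * L
  = 65 * 0.22 * 2.9 * 345
  = 14307.15 kJ


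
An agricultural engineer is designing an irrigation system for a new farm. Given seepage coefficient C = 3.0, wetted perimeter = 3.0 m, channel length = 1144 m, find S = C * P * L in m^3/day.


S = C * P * L
  = 3.0 * 3.0 * 1144
  = 10296 m^3/day


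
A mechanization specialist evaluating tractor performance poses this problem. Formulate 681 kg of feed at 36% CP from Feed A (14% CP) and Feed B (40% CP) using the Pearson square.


parts_A = CP_b - target = 40 - 36 = 4
parts_B = target - CP_a = 36 - 14 = 22
total_parts = 4 + 22 = 26
Feed A = 681 * 4 / 26 = 104.77 kg
Feed B = 681 * 22 / 26 = 576.23 kg

104.77 kg


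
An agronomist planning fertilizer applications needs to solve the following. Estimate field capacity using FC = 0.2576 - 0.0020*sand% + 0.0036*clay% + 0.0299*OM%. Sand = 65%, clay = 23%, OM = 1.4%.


FC = 0.2576 - 0.0020*65 + 0.0036*23 + 0.0299*1.4
   = 0.2576 - 0.1300 + 0.0828 + 0.0419
   = 0.2523


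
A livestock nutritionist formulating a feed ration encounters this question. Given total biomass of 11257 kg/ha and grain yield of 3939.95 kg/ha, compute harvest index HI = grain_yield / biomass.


HI = grain_yield / biomass
   = 3939.95 / 11257
   = 0.35


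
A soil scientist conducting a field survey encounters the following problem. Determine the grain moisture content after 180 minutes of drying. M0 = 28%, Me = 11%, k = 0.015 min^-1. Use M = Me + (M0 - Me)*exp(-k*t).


M = Me + (M0 - Me) * e^(-k*t)
  = 11 + (28 - 11) * e^(-0.015*180)
  = 11 + 17 * e^(-2.700)
  = 11 + 17 * 0.06721
  = 11 + 1.1425
  = 12.14%


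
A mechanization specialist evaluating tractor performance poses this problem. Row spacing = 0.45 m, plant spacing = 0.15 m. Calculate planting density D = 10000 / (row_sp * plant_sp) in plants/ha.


D = 10000 / (row_sp * plant_sp)
  = 10000 / (0.45 * 0.15)
  = 10000 / 0.0675
  = 148148.15 plants/ha


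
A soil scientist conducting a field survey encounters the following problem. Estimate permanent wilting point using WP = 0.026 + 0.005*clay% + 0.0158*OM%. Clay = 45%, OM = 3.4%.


WP = 0.026 + 0.005*45 + 0.0158*3.4
   = 0.026 + 0.2250 + 0.0537
   = 0.3047


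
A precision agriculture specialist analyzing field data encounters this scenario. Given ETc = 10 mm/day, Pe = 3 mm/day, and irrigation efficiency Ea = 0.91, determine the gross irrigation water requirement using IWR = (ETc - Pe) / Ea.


IWR = (ETc - Pe) / Ea
    = (10 - 3) / 0.91
    = 7 / 0.91
    = 7.69 mm/day


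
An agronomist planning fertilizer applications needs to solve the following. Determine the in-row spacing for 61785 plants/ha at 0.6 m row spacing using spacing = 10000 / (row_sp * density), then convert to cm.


spacing = 10000 / (row_sp * density)
        = 10000 / (0.6 * 61785)
        = 10000 / 37071
        = 0.26975 m = 26.98 cm


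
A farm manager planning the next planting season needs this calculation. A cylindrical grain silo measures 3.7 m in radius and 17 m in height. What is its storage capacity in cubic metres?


V = pi * r^2 * h
  = pi * 3.7^2 * 17
  = pi * 13.69 * 17
  = 731.14 m^3


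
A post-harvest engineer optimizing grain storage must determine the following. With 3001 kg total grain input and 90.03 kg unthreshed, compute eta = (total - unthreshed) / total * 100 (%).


eta = (total - unthreshed) / total * 100
    = (3001 - 90.03) / 3001 * 100
    = 2910.97 / 3001 * 100
    = 97%


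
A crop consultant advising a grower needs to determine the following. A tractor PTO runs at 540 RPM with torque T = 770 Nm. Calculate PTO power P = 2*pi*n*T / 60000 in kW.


P = 2*pi*n*T / 60000
  = 2*pi * 540 * 770 / 60000
  = 2612548.45 / 60000
  = 43.54 kW


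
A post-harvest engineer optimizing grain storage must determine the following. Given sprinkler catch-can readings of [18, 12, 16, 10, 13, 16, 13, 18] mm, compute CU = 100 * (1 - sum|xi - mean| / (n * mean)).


xbar = 116 / 8 = 14.500
sum|xi - xbar| = 20
CU = 100 * (1 - 20 / (8 * 14.500))
   = 100 * (1 - 0.1724)
   = 82.76%


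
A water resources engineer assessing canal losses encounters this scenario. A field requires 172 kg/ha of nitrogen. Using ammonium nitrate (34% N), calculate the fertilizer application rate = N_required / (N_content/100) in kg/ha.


Rate = N_required / (N_content / 100)
     = 172 / (34 / 100)
     = 172 / 0.34
     = 505.88 kg/ha


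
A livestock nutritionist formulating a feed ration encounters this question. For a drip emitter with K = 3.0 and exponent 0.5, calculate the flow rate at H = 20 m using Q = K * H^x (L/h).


Q = K * H^x
  = 3.0 * 20^0.5
  = 3.0 * 4.4721
  = 13.42 L/h


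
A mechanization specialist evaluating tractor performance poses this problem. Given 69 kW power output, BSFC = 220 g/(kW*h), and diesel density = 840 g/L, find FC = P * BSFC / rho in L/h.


FC = P * BSFC / rho_fuel
   = 69 * 220 / 840
   = 15180 / 840
   = 18.07 L/h


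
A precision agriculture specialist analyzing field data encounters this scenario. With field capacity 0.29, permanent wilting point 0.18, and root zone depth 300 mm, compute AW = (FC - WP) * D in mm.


AW = (FC - WP) * D
   = (0.29 - 0.18) * 300
   = 0.11 * 300
   = 33 mm


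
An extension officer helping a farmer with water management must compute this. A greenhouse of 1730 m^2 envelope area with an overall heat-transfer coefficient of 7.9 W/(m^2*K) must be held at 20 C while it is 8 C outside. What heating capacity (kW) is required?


dT = 20 - (8) = 12 K
Q = U * A * dT
  = 7.9 * 1730 * 12
  = 164004 W = 164.00 kW


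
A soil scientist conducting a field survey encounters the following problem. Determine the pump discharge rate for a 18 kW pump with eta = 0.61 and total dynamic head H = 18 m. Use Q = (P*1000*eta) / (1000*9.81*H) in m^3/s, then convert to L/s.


Q = (P * 1000 * eta) / (rho * g * H)
  = (18 * 1000 * 0.61) / (1000 * 9.81 * 18)
  = 10980 / 176580
  = 0.06218 m^3/s = 62.18 L/s
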